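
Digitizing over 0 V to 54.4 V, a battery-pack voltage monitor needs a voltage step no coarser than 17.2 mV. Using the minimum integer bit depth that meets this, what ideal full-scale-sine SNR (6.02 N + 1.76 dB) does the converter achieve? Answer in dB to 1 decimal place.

Span = 54.4 V.
54.4 V / 17.2 mV = 3163. Since 2^11 = 2048 and 2^12 = 4096, N = 12.
SNR = 6.02 × 12 + 1.76 = 74.00 dB.

74.0 dB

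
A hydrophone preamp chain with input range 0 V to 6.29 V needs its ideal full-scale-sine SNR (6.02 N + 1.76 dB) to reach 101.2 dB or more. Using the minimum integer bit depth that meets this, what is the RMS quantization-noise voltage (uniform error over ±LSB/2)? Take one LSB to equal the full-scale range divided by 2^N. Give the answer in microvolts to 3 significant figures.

Span = 6.29 V.
N ≥ (101.2 − 1.76)/6.02 = 16.518 → N_min = 17.
Step size = 6.29/131072 V = 47.989 µV.
RMS noise = LSB/√12 = 13.9 µV.

13.9 µV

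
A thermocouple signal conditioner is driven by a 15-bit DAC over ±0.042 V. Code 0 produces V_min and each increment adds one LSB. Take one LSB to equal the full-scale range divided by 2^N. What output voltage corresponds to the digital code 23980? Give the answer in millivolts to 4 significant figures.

19.47 mV

Span: 0.042 V − (-0.042 V) = 0.084 V. LSB = 0.084 V / 2^15.
V_out = -0.042 + 23980 × (0.084/32768) V
      = -0.042 + 0.0614722 = 0.0194722 V.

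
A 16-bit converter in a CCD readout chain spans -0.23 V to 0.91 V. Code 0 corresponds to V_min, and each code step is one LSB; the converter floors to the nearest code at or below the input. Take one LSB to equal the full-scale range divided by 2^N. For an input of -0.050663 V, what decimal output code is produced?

Span: 0.91 V − (-0.23 V) = 1.14 V. LSB = 1.14 V / 2^16 ≈ 17.40 µV.
code = ⌊(V_in − V_min)/LSB⌋ = ⌊(V_in − V_min) × 2^16 / range⌋
     = ⌊(-0.050663 − (-0.23)) × 65536 / 1.14⌋ = ⌊0.179337 × 65536/1.14⌋
     = ⌊10309.675⌋ = 10309.

10309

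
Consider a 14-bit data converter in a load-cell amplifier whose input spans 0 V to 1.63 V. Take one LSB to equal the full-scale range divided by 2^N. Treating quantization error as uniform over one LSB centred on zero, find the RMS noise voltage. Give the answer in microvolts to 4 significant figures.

Full-scale range = 1.63 V.
Step size = 1.63/16384 V = 99.4873 µV.
V_rms = LSB/√12 = 99.4873 µV / √12 = 28.72 µV.

28.72 µV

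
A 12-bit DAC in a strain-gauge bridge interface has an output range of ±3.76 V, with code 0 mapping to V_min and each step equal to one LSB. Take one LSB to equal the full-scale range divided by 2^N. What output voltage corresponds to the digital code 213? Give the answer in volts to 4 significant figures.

-3.369 V

Full-scale range = 3.76 V − (-3.76 V) = 7.52 V. LSB = 7.52 V / 2^12.
Output = V_min + (213/4096) × range = -3.76 + 0.0520020 × 7.52 V
      = -3.76 + 0.391055 = -3.36895 V.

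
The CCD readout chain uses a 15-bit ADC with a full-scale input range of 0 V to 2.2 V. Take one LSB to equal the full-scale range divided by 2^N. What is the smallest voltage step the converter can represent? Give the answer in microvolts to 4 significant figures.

67.14 µV

Span = 2.2 V.
Number of codes = 2^15 = 32768.
LSB = 2.2 V ÷ 2^15 = 2.2/32768 V = 67.14 µV.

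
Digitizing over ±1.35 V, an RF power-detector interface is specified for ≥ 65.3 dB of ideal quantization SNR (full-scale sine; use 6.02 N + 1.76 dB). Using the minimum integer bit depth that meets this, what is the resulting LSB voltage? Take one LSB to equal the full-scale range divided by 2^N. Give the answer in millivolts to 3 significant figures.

1.32 mV

Range = 1.35 − (-1.35) = 2.7 V.
6.02 N + 1.76 ≥ 65.3 gives N ≥ 10.555, so the minimum integer is 11.
LSB = 2.7 V ÷ 2^11 = 2.7/2048 V = 1.32 mV.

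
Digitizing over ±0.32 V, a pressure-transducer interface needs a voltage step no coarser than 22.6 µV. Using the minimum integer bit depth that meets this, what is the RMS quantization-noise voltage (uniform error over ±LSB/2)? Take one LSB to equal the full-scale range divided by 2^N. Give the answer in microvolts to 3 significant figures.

5.64 µV

Full-scale range = 0.32 V − (-0.32 V) = 0.64 V.
Need 2^N ≥ 0.64 V / 22.6 µV = 28320 → N_min = 15.
LSB = 0.64 V / 2^15 = 19.531 µV.
V_rms = LSB/√12 = 5.64 µV.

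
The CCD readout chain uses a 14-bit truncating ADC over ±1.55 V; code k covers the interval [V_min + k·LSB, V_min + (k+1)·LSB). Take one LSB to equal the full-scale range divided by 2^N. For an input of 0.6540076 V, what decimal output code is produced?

11648

Span: 1.55 V − (-1.55 V) = 3.1 V. LSB = 3.1 V / 2^14 ≈ 189.2 µV.
V_in − V_min = 0.6540076 − (-1.55) = 2.2040076 V.
Divide by LSB: 2.2040076 × 16384/3.1 = 11648.5357.
Truncating gives code 11648.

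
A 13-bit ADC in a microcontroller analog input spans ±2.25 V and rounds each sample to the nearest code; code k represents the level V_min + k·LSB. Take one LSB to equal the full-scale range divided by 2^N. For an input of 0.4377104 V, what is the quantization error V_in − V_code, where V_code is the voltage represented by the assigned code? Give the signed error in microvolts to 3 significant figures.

−94.8 µV

The full-scale span is 2.25 − (-2.25) = 4.5 V. LSB = 4.5 V / 2^13 ≈ 0.5493 mV.
(V_in − V_min)/LSB = (0.4377104 − (-2.25)) × 8192/4.5 = 4892.8275 → nearest code k = 4893.
V_code = V_min + k × range/2^13 = -2.25 + 4893 × 4.5/8192 = 0.4378051758 V.
V_in − V_code = 0.4377104 − (0.4378051758) = −94.8 µV.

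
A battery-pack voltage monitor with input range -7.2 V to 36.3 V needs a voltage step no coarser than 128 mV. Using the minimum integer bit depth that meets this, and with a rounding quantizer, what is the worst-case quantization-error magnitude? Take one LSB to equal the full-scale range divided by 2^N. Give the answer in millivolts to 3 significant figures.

Range = 36.3 − (-7.2) = 43.5 V.
Need 2^N ≥ 43.5 V / 128 mV = 339.8 → N_min = 9.
LSB = 43.5 V / 2^9 = 84.961 mV.
Max error for round-to-nearest is LSB/2 = 42.5 mV.

42.5 mV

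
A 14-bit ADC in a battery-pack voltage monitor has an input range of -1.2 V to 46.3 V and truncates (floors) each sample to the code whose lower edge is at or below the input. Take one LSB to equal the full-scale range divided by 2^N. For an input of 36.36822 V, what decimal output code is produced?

Span: 46.3 V − (-1.2 V) = 47.5 V. LSB = 47.5 V / 2^14 ≈ 2.899 mV.
V_in − V_min = 36.36822 − (-1.2) = 37.56822 V.
Divide by LSB: 37.56822 × 16384/47.5 = 12958.2677.
Truncating gives code 12958.

12958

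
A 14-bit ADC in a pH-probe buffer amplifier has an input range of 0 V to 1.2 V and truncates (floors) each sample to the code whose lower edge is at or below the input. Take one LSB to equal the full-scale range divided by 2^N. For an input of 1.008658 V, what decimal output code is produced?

13771

Span = 1.2 V. LSB = 1.2 V / 2^14 ≈ 73.24 µV.
V_in − V_min = 1.008658 − (0) = 1.008658 V.
Divide by LSB: 1.008658 × 16384/1.2 = 13771.5439.
Truncating gives code 13771.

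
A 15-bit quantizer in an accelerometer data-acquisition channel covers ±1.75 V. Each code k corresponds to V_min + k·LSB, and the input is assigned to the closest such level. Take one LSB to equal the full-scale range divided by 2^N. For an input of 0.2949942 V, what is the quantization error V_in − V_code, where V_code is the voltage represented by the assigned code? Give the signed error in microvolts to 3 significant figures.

−19.2 µV

The full-scale span is 1.75 − (-1.75) = 3.5 V. LSB = 3.5 V / 2^15 ≈ 106.8 µV.
(V_in − V_min)/LSB = (0.2949942 − (-1.75)) × 32768/3.5 = 19145.8200 → nearest code k = 19146.
Reconstructed level: -1.75 + 19146 × 3.5/32768 V = 0.29501342773 V.
Error = V_in − V_code = 0.2949942 − (0.29501342773) = −19.2 µV.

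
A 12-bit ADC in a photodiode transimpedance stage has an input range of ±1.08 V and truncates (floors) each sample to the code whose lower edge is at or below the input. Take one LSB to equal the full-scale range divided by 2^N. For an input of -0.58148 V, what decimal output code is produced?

945

Span: 1.08 V − (-1.08 V) = 2.16 V. LSB = 2.16 V / 2^12 ≈ 0.5273 mV.
code = ⌊(V_in − V_min)/LSB⌋ = ⌊(V_in − V_min) × 2^12 / range⌋
     = ⌊(-0.58148 − (-1.08)) × 4096 / 2.16⌋ = ⌊0.49852 × 4096/2.16⌋
     = ⌊945.342⌋ = 945.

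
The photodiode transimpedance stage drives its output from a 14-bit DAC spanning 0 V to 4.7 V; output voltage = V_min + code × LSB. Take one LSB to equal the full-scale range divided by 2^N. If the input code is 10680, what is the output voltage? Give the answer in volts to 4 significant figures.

Span = 4.7 V. LSB = 4.7 V / 2^14.
V_out = 0 + 10680 × (4.7/16384) V
      = 0 V + 3.06372 V = 3.06372 V.

3.064 V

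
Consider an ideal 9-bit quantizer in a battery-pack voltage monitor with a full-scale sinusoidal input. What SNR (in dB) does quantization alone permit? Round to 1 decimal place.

Ideal quantization SNR: 6.02 × 9 + 1.76 dB = 55.9 dB.

55.9 dB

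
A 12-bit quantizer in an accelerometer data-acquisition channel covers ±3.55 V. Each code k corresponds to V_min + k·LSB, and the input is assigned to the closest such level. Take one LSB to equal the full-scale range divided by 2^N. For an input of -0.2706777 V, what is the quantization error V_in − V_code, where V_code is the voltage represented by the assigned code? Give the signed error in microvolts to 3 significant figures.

−268 µV

Range = 3.55 − (-3.55) = 7.1 V. LSB = 7.1 V / 2^12 ≈ 1.733 mV.
(-0.2706777 − (-3.55)) / LSB = 3.2793223 × 4096/7.1 = 1891.8457. Nearest integer: k = 1892.
V_code = -3.55 + (1892/4096) × 7.1 = -0.2704101563 V.
Error = V_in − V_code = -0.2706777 − (-0.2704101563) = −268 µV.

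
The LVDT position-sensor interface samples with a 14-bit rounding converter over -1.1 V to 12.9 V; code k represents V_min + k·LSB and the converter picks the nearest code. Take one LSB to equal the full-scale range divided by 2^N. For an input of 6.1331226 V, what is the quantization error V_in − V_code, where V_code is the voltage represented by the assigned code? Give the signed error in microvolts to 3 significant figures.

−154 µV

Full-scale range = 12.9 V − (-1.1 V) = 14 V. LSB = 14 V / 2^14 ≈ 0.8545 mV.
(V_in − V_min)/LSB = (6.1331226 − (-1.1)) × 16384/14 = 8464.8200 → nearest code k = 8465.
V_code = -1.1 + (8465/16384) × 14 = 6.1332763672 V.
V_in − V_code = 6.1331226 − (6.1332763672) = −154 µV.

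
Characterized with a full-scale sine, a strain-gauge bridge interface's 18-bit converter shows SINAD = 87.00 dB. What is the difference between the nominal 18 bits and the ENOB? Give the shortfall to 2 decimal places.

3.84 bits

Effective bits = (87.00 − 1.76)/6.02 = 14.1595.
18 − 14.1595 = 3.84 bits below nominal.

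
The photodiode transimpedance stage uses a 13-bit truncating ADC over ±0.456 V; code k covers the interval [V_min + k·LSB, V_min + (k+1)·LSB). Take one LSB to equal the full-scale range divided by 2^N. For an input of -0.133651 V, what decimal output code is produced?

Span: 0.456 V − (-0.456 V) = 0.912 V. LSB = 0.912 V / 2^13 ≈ 111.3 µV.
code = ⌊(V_in − V_min)/LSB⌋ = ⌊(V_in − V_min) × 2^13 / range⌋
     = ⌊(-0.133651 − (-0.456)) × 8192 / 0.912⌋ = ⌊0.322349 × 8192/0.912⌋
     = ⌊2895.486⌋ = 2895.

2895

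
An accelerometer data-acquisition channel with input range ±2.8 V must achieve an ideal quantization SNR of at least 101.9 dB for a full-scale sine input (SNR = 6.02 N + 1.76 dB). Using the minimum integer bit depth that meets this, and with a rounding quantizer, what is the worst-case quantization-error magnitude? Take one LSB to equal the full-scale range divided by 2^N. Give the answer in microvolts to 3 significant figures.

Range = 2.8 − (-2.8) = 5.6 V.
6.02 N + 1.76 ≥ 101.9 gives N ≥ 16.635, so the minimum integer is 17.
LSB = 5.6 V ÷ 2^17 = 5.6/131072 V = 42.725 µV.
Max error for round-to-nearest is LSB/2 = 21.4 µV.

21.4 µV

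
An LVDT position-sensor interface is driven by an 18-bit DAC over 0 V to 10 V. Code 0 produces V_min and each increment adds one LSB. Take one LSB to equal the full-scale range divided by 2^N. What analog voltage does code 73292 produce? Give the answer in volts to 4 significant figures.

V_FS = 10 V. LSB = 10 V / 2^18.
Output = V_min + (73292/262144) × range = 0 + 0.279587 × 10 V
      = 0 V + 2.79587 V = 2.79587 V.

2.796 V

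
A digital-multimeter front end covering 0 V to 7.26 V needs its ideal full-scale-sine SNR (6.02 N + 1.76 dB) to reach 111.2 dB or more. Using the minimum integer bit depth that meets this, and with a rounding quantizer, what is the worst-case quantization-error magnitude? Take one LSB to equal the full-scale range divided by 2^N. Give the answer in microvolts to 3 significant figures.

Span = 7.26 V.
6.02 N + 1.76 ≥ 111.2 gives N ≥ 18.179, so the minimum integer is 19.
One LSB is 7.26 V / 524288 = 13.847 µV.
Half an LSB is 6.92 µV.

6.92 µV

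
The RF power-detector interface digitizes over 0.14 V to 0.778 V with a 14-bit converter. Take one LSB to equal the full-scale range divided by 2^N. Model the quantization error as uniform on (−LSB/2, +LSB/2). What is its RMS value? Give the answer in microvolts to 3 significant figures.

Span: 0.778 V − (0.14 V) = 0.638 V.
LSB = 0.638 V ÷ 2^14 = 0.638/16384 V = 38.940 µV.
RMS of a uniform error over width LSB is LSB/√12 = 11.2 µV.

11.2 µV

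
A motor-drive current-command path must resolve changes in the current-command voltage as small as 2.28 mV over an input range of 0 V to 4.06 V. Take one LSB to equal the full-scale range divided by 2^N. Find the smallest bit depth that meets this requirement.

11 bits

V_FS = 4.06 V.
Required number of levels: 4.06/2.28 mV = 1780.7; smallest N with 2^N ≥ that is 11.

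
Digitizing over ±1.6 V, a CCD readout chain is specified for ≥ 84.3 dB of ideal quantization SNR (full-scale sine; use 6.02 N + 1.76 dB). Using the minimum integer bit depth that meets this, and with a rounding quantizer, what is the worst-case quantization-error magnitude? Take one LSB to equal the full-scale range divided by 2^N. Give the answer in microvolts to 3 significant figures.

Span: 1.6 V − (-1.6 V) = 3.2 V.
6.02 N + 1.76 ≥ 84.3 gives N ≥ 13.711, so the minimum integer is 14.
Step size = 3.2/16384 V = 195.31 µV.
Max error for round-to-nearest is LSB/2 = 97.7 µV.

97.7 µV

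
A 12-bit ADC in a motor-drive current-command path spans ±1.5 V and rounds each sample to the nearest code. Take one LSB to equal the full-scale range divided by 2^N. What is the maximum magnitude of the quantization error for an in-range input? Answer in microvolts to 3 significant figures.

The full-scale span is 1.5 − (-1.5) = 3 V.
One LSB is 3 V / 4096 = 0.73242 mV.
A rounding quantizer has |error| ≤ LSB/2 = 366 µV.

366 µV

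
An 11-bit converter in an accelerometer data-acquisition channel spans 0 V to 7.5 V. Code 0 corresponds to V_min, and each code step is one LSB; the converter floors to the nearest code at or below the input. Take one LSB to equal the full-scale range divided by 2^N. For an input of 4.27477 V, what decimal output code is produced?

Full-scale range = 7.5 V. LSB = 7.5 V / 2^11 ≈ 3.662 mV.
(V_in − V_min) × 2^11/range = (4.27477 − (0)) × 2048/7.5 = 1167.297.
Floor → code = 1167.

1167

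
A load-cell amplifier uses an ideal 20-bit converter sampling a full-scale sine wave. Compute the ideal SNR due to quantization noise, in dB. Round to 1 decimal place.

For an ideal N-bit converter with full-scale sine input, SNR = 6.02 N + 1.76 dB. SNR = 6.02 × 20 + 1.76 = 120.40 + 1.76 = 122.16 dB.

122.2 dB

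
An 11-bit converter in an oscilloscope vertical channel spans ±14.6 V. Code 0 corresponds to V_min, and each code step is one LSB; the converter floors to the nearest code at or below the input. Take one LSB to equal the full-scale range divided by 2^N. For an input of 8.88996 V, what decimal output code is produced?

1647

Span: 14.6 V − (-14.6 V) = 29.2 V. LSB = 29.2 V / 2^11 ≈ 14.26 mV.
V_in − V_min = 8.88996 − (-14.6) = 23.48996 V.
Divide by LSB: 23.48996 × 2048/29.2 = 1647.5150.
Truncating gives code 1647.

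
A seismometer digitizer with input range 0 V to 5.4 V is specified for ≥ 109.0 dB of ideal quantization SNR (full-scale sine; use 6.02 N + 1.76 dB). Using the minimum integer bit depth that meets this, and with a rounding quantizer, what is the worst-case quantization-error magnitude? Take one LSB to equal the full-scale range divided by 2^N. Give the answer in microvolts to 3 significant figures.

Full-scale range = 5.4 V.
6.02 N + 1.76 ≥ 109.0 gives N ≥ 17.814, so the minimum integer is 18.
LSB = 5.4 V ÷ 2^18 = 5.4/262144 V = 20.599 µV.
Max error for round-to-nearest is LSB/2 = 10.3 µV.

10.3 µV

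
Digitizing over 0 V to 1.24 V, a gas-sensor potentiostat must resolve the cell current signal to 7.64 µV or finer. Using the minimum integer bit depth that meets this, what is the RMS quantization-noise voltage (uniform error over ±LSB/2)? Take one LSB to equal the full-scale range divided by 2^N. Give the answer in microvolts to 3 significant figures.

1.37 µV

Full-scale range = 1.24 V.
Need 2^N ≥ 1.24 V / 7.64 µV = 162300 → N_min = 18.
LSB = 1.24 V / 2^18 = 4.7302 µV.
σ_q = LSB/√12 = 4.7302 µV/3.4641 = 1.37 µV.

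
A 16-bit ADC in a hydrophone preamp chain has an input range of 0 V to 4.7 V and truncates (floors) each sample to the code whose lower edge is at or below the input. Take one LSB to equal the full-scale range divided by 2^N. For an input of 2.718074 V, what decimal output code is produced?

37900

Range is 4.7 V. LSB = 4.7 V / 2^16 ≈ 71.72 µV.
(V_in − V_min) × 2^16/range = (2.718074 − (0)) × 65536/4.7 = 37900.361.
Floor → code = 37900.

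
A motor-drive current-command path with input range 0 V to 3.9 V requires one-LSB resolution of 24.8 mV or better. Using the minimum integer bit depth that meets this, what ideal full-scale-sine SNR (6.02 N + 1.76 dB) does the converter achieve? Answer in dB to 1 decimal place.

Range is 3.9 V.
Levels needed ≥ 3.9/24.8 mV = 157.3. 2^8 = 256 suffices, so N_min = 8.
SNR = 6.02 × 8 + 1.76 = 49.92 dB.

49.9 dB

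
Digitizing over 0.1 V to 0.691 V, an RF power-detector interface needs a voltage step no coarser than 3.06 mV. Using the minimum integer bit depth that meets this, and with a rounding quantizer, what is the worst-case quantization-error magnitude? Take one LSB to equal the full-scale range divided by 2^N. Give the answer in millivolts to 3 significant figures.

Full-scale range = 0.691 V − (0.1 V) = 0.591 V.
Levels needed ≥ 0.591/3.06 mV = 193.1. 2^8 = 256 suffices, so N_min = 8.
One LSB is 0.591 V / 256 = 2.3086 mV.
Half an LSB is 1.15 mV.

1.15 mV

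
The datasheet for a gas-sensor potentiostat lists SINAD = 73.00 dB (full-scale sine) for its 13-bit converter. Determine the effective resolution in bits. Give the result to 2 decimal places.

(73.00 − 1.76) / 6.02 = 71.24/6.02 = 11.8339 effective bits.

11.83 bits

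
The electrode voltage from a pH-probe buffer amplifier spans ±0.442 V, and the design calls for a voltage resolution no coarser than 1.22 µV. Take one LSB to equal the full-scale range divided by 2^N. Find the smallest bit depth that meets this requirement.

20 bits

Full-scale range = 0.442 V − (-0.442 V) = 0.884 V.
Levels needed ≥ 0.884/1.22 µV = 724600. 2^20 = 1048576 suffices, so N_min = 20.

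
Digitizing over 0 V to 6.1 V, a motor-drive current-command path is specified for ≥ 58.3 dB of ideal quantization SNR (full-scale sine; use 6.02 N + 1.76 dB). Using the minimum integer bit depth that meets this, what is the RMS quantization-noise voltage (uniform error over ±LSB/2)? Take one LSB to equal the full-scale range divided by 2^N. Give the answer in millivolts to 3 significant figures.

V_FS = 6.1 V.
Required N = ⌈(58.3 − 1.76)/6.02⌉ = ⌈9.392⌉ = 10.
LSB = 6.1 V / 2^10 = 5.9570 mV.
V_rms = LSB/√12 = 1.72 mV.

1.72 mV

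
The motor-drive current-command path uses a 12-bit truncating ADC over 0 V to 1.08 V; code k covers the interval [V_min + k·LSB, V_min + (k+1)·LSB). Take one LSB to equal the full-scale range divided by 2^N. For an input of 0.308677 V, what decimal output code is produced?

1170

Range is 1.08 V. LSB = 1.08 V / 2^12 ≈ 263.7 µV.
(V_in − V_min) × 2^12/range = (0.308677 − (0)) × 4096/1.08 = 1170.686.
Floor → code = 1170.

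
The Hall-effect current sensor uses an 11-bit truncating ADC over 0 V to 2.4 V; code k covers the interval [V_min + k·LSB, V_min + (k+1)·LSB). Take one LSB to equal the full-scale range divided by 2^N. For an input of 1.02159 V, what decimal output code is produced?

Full-scale range = 2.4 V. LSB = 2.4 V / 2^11 ≈ 1.172 mV.
V_in − V_min = 1.02159 − (0) = 1.02159 V.
Divide by LSB: 1.02159 × 2048/2.4 = 871.7568.
Truncating gives code 871.

871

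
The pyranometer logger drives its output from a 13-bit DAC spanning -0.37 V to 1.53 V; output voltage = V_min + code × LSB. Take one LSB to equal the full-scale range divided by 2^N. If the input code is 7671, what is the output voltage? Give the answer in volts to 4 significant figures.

The full-scale span is 1.53 − (-0.37) = 1.9 V. LSB = 1.9 V / 2^13.
V_out = V_min + code × LSB = -0.37 V + 7671 × 1.9 V / 8192
      = -0.37 + 1.77916 = 1.40916 V.

1.409 V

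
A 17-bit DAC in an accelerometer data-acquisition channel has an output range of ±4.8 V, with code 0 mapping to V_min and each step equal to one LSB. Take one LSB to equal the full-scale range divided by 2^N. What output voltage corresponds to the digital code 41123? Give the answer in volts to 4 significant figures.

Span: 4.8 V − (-4.8 V) = 9.6 V. LSB = 9.6 V / 2^17.
Output = V_min + (41123/131072) × range = -4.8 + 0.313744 × 9.6 V
      = -4.8 V + 3.01194 V = -1.78806 V.

-1.788 V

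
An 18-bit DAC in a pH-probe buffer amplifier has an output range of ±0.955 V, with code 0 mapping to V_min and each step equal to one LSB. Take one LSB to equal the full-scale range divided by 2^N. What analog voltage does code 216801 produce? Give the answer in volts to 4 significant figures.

0.6246 V

Range = 0.955 − (-0.955) = 1.91 V. LSB = 1.91 V / 2^18.
Output = V_min + (216801/262144) × range = -0.955 + 0.827030 × 1.91 V
      = -0.955 V + 1.57963 V = 0.624628 V.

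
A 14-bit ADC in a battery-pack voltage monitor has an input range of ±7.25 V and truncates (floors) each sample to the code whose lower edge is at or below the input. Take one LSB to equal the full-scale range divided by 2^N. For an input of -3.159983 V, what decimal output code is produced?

Range = 7.25 − (-7.25) = 14.5 V. LSB = 14.5 V / 2^14 ≈ 0.8850 mV.
(V_in − V_min) × 2^14/range = (-3.159983 − (-7.25)) × 16384/14.5 = 4621.437.
Floor → code = 4621.

4621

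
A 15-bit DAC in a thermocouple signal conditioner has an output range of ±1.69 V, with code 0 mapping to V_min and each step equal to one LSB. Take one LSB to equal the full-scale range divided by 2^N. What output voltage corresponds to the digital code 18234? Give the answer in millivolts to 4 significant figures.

190.8 mV

The full-scale span is 1.69 − (-1.69) = 3.38 V. LSB = 3.38 V / 2^15.
Output = V_min + (18234/32768) × range = -1.69 + 0.556458 × 3.38 V
      = -1.69 V + 1.88083 V = 0.190826 V.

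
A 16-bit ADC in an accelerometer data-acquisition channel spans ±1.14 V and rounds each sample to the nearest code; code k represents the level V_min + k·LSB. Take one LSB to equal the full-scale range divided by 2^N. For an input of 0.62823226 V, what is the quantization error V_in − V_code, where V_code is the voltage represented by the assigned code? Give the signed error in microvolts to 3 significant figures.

−6.27 µV

Full-scale range = 1.14 V − (-1.14 V) = 2.28 V. LSB = 2.28 V / 2^16 ≈ 34.79 µV.
Position in LSBs: (0.62823226 − (-1.14)) × 65536/2.28 = 50825.8199; rounding gives k = 50826.
Reconstructed level: -1.14 + 50826 × 2.28/65536 V = 0.62823852539 V.
Error = V_in − V_code = 0.62823226 − (0.62823852539) = −6.27 µV.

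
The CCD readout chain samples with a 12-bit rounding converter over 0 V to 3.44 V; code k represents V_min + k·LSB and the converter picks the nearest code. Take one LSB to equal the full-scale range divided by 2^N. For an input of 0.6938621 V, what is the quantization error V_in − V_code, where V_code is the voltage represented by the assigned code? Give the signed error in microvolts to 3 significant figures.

+151 µV

Span = 3.44 V. LSB = 3.44 V / 2^12 ≈ 0.8398 mV.
(V_in − V_min)/LSB = (0.6938621 − (0)) × 4096/3.44 = 826.1800 → nearest code k = 826.
V_code = 0 + (826/4096) × 3.44 = 0.6937109375 V.
V_in − V_code = 0.6938621 − (0.6937109375) = +151 µV.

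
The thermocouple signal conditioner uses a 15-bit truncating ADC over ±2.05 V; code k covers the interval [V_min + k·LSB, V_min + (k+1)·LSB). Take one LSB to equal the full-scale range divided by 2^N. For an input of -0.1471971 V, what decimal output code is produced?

Full-scale range = 2.05 V − (-2.05 V) = 4.1 V. LSB = 4.1 V / 2^15 ≈ 125.1 µV.
V_in − V_min = -0.1471971 − (-2.05) = 1.9028029 V.
Divide by LSB: 1.9028029 × 32768/4.1 = 15207.5721.
Truncating gives code 15207.

15207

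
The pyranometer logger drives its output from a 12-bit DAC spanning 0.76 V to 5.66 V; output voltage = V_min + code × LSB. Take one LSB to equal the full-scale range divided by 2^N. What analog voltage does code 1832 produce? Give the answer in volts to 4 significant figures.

2.952 V

The full-scale span is 5.66 − (0.76) = 4.9 V. LSB = 4.9 V / 2^12.
Output = V_min + (1832/4096) × range = 0.76 + 0.447266 × 4.9 V
      = 0.76 V + 2.19160 V = 2.95160 V.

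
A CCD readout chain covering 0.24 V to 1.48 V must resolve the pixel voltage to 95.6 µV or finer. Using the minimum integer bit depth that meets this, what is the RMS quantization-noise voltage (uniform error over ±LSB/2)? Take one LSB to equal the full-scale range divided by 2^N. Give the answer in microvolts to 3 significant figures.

Full-scale range = 1.48 V − (0.24 V) = 1.24 V.
Levels needed ≥ 1.24/95.6 µV = 12970. 2^14 = 16384 suffices, so N_min = 14.
Step size = 1.24/16384 V = 75.684 µV.
σ_q = LSB/√12 = 75.684 µV/3.4641 = 21.8 µV.

21.8 µV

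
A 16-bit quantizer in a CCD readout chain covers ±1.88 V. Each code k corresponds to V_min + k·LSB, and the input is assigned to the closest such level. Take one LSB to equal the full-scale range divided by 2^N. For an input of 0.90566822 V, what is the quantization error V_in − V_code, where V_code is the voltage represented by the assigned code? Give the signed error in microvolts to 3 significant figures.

−22.7 µV

Range = 1.88 − (-1.88) = 3.76 V. LSB = 3.76 V / 2^16 ≈ 57.37 µV.
Position in LSBs: (0.90566822 − (-1.88)) × 65536/3.76 = 48553.6044; rounding gives k = 48554.
V_code = -1.88 + (48554/65536) × 3.76 = 0.90569091797 V.
V_in − V_code = 0.90566822 − (0.90569091797) = −22.7 µV.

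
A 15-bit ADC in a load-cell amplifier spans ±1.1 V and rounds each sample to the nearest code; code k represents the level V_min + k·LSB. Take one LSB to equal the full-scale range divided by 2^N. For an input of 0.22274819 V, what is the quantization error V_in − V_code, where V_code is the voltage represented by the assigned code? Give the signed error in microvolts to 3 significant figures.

−17.9 µV

Range = 1.1 − (-1.1) = 2.2 V. LSB = 2.2 V / 2^15 ≈ 67.14 µV.
Position in LSBs: (0.22274819 − (-1.1)) × 32768/2.2 = 19701.7330; rounding gives k = 19702.
Reconstructed level: -1.1 + 19702 × 2.2/32768 V = 0.22276611328 V.
Error = V_in − V_code = 0.22274819 − (0.22276611328) = −17.9 µV.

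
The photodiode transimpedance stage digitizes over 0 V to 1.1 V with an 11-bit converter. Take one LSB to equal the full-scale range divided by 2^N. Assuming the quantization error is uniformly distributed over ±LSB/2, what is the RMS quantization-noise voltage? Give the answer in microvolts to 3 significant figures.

155 µV

Full-scale range = 1.1 V.
One LSB is 1.1 V / 2048 = 0.53711 mV.
For a uniform distribution on [−LSB/2, +LSB/2], V_rms = LSB/√12 = 0.53711 mV/3.4641 = 155 µV.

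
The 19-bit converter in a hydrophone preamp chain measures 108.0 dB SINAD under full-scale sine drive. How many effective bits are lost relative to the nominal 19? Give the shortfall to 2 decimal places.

N_eff = (108.0 − 1.76)/6.02 = 17.6478 bits.
19 − 17.6478 = 1.35 bits below nominal.

1.35 bits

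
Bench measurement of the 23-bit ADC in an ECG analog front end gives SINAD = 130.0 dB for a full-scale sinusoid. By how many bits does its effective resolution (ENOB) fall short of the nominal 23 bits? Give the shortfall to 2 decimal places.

1.70 bits

ENOB = (SINAD − 1.76)/6.02 = (130.0 − 1.76)/6.02 = 21.3023 bits.
23 − 21.3023 = 1.70 bits below nominal.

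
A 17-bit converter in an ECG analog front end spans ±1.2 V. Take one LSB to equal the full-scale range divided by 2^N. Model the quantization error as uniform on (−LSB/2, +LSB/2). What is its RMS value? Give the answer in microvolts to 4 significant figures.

The full-scale span is 1.2 − (-1.2) = 2.4 V.
LSB = 2.4 V ÷ 2^17 = 2.4/131072 V = 18.3105 µV.
σ_q = LSB/√12 = 18.3105 µV/3.4641 = 5.286 µV.

5.286 µV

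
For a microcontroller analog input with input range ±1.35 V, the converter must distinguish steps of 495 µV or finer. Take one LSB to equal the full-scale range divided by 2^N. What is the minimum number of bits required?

Range = 1.35 − (-1.35) = 2.7 V.
Required number of levels: 2.7/495 µV = 5454.5; smallest N with 2^N ≥ that is 13.

13 bits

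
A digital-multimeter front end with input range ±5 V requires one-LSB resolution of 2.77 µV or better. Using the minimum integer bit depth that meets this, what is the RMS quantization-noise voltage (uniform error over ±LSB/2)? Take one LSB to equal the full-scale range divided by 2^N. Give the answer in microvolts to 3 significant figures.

0.688 µV

The full-scale span is 5 − (-5) = 10 V.
10 V / 2.77 µV = 3.610e6. Since 2^21 = 2097152 and 2^22 = 4194304, N = 22.
LSB = 10 V / 2^22 = 2.3842 µV.
RMS noise = LSB/√12 = 0.688 µV.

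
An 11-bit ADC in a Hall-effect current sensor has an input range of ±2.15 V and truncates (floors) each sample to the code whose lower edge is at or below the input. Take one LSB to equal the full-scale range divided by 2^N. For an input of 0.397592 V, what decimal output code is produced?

1213

Full-scale range = 2.15 V − (-2.15 V) = 4.3 V. LSB = 4.3 V / 2^11 ≈ 2.100 mV.
V_in − V_min = 0.397592 − (-2.15) = 2.547592 V.
Divide by LSB: 2.547592 × 2048/4.3 = 1213.3647.
Truncating gives code 1213.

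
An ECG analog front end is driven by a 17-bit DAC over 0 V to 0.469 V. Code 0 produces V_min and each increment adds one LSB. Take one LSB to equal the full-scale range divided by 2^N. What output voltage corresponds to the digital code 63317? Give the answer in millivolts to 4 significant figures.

226.6 mV

Full-scale range = 0.469 V. LSB = 0.469 V / 2^17.
V_out = V_min + code × LSB = 0 V + 63317 × 0.469 V / 131072
      = 0 V + 0.226560 V = 0.226560 V.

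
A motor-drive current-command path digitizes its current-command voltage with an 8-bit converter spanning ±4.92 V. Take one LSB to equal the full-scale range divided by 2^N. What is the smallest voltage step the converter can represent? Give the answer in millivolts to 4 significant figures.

Range = 4.92 − (-4.92) = 9.84 V.
2^8 = 256 levels.
LSB = 9.84 V / 2^8 = 38.44 mV.

38.44 mV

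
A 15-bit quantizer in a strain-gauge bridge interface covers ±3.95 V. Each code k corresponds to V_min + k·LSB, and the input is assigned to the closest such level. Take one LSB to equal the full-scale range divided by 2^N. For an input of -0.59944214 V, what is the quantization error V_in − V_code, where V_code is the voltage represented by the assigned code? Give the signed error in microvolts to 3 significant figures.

Full-scale range = 3.95 V − (-3.95 V) = 7.9 V. LSB = 7.9 V / 2^15 ≈ 241.1 µV.
(V_in − V_min)/LSB = (-0.59944214 − (-3.95)) × 32768/7.9 = 13897.6051 → nearest code k = 13898.
Reconstructed level: -3.95 + 13898 × 7.9/32768 V = -0.59934692383 V.
V_in − V_code = -0.59944214 − (-0.59934692383) = −95.2 µV.

−95.2 µV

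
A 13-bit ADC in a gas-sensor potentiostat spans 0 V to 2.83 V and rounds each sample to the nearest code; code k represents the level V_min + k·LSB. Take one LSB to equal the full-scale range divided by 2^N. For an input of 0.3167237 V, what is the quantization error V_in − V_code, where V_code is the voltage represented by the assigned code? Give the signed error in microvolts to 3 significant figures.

Range is 2.83 V. LSB = 2.83 V / 2^13 ≈ 345.5 µV.
(V_in − V_min)/LSB = (0.3167237 − (0)) × 8192/2.83 = 916.8200 → nearest code k = 917.
V_code = 0 + (917/8192) × 2.83 = 0.3167858887 V.
V_in − V_code = 0.3167237 − (0.3167858887) = −62.2 µV.

−62.2 µV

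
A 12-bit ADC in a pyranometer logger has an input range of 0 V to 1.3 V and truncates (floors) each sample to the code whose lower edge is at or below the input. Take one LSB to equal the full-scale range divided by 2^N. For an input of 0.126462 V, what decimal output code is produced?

Span = 1.3 V. LSB = 1.3 V / 2^12 ≈ 317.4 µV.
V_in − V_min = 0.126462 − (0) = 0.126462 V.
Divide by LSB: 0.126462 × 4096/1.3 = 398.4526.
Truncating gives code 398.

398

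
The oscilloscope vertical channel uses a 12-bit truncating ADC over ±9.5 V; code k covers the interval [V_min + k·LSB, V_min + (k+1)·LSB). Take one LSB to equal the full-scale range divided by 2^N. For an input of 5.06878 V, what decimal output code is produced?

The full-scale span is 9.5 − (-9.5) = 19 V. LSB = 19 V / 2^12 ≈ 4.639 mV.
code = ⌊(V_in − V_min)/LSB⌋ = ⌊(V_in − V_min) × 2^12 / range⌋
     = ⌊(5.06878 − (-9.5)) × 4096 / 19⌋ = ⌊14.56878 × 4096/19⌋
     = ⌊3140.722⌋ = 3140.

3140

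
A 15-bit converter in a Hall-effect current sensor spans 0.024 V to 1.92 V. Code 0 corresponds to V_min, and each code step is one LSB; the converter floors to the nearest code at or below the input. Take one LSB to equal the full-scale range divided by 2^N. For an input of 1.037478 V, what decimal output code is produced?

17515

Range = 1.92 − (0.024) = 1.896 V. LSB = 1.896 V / 2^15 ≈ 57.86 µV.
code = ⌊(V_in − V_min)/LSB⌋ = ⌊(V_in − V_min) × 2^15 / range⌋
     = ⌊(1.037478 − (0.024)) × 32768 / 1.896⌋ = ⌊1.013478 × 32768/1.896⌋
     = ⌊17515.637⌋ = 17515.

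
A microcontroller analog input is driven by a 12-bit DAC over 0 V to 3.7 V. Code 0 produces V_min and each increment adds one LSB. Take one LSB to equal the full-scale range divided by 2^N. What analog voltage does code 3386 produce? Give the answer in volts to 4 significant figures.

3.059 V

V_FS = 3.7 V. LSB = 3.7 V / 2^12.
V_out = V_min + code × LSB = 0 V + 3386 × 3.7 V / 4096
      = 0 V + 3.05864 V = 3.05864 V.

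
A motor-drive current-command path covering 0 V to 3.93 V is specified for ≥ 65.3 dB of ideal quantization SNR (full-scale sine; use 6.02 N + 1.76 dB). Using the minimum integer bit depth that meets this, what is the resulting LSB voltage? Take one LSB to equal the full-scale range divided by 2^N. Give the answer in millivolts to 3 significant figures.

1.92 mV

Full-scale range = 3.93 V.
Required N = ⌈(65.3 − 1.76)/6.02⌉ = ⌈10.555⌉ = 11.
One LSB is 3.93 V / 2048 = 1.92 mV.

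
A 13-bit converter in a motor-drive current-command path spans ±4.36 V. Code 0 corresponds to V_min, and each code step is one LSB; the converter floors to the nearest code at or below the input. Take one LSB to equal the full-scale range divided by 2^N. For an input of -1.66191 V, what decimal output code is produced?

Full-scale range = 4.36 V − (-4.36 V) = 8.72 V. LSB = 8.72 V / 2^13 ≈ 1.064 mV.
code = ⌊(V_in − V_min)/LSB⌋ = ⌊(V_in − V_min) × 2^13 / range⌋
     = ⌊(-1.66191 − (-4.36)) × 8192 / 8.72⌋ = ⌊2.69809 × 8192/8.72⌋
     = ⌊2534.719⌋ = 2534.

2534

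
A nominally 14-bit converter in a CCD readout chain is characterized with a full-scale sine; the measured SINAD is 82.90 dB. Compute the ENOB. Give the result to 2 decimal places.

ENOB = (82.90 − 1.76)/6.02 = 13.4784 bits.

13.48 bits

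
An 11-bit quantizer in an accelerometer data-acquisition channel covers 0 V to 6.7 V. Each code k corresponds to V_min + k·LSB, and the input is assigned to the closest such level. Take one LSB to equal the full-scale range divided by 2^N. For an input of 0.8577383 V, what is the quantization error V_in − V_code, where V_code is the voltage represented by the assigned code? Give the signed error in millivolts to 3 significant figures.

+0.609 mV

Full-scale range = 6.7 V. LSB = 6.7 V / 2^11 ≈ 3.271 mV.
(V_in − V_min)/LSB = (0.8577383 − (0)) × 2048/6.7 = 262.1863 → nearest code k = 262.
V_code = 0 + (262/2048) × 6.7 = 0.8571289063 V.
V_in − V_code = 0.8577383 − (0.8571289063) = +0.609 mV.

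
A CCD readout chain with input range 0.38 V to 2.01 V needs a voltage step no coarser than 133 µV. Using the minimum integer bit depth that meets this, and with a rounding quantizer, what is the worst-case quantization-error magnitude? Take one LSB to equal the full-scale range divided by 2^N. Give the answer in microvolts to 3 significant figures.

49.7 µV

Full-scale range = 2.01 V − (0.38 V) = 1.63 V.
Required number of levels: 1.63/133 µV = 12256; smallest N with 2^N ≥ that is 14.
Step size = 1.63/16384 V = 99.487 µV.
Max error for round-to-nearest is LSB/2 = 49.7 µV.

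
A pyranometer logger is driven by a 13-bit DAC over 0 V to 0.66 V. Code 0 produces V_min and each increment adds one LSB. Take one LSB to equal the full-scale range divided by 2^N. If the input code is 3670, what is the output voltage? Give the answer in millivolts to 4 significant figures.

Full-scale range = 0.66 V. LSB = 0.66 V / 2^13.
V_out = 0 + 3670 × (0.66/8192) V
      = 0 + 0.295679 = 0.295679 V.

295.7 mV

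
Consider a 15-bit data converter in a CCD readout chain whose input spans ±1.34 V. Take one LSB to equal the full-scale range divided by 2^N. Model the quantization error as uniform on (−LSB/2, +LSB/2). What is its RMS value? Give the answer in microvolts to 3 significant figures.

The full-scale span is 1.34 − (-1.34) = 2.68 V.
LSB = 2.68 V / 2^15 = 81.787 µV.
σ_q = LSB/√12 = 81.787 µV/3.4641 = 23.6 µV.

23.6 µV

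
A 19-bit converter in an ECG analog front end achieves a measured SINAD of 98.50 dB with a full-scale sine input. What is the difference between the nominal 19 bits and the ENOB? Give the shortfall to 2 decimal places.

ENOB = (SINAD − 1.76)/6.02 = (98.50 − 1.76)/6.02 = 16.0698 bits.
Shortfall = 19 − 16.0698 = 2.9302 bits.

2.93 bits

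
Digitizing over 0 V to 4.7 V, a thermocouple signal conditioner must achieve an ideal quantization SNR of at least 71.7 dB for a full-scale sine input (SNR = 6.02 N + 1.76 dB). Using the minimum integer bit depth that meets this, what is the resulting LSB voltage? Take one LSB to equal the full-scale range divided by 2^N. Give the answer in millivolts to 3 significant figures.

V_FS = 4.7 V.
N ≥ (71.7 − 1.76)/6.02 = 11.618 → N_min = 12.
LSB = 4.7 V ÷ 2^12 = 4.7/4096 V = 1.15 mV.

1.15 mV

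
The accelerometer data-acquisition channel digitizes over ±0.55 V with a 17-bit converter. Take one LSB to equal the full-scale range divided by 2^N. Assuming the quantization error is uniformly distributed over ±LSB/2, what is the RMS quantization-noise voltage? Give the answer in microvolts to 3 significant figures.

2.42 µV

The full-scale span is 0.55 − (-0.55) = 1.1 V.
One LSB is 1.1 V / 131072 = 8.3923 µV.
V_rms = LSB/√12 = 8.3923 µV / √12 = 2.42 µV.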